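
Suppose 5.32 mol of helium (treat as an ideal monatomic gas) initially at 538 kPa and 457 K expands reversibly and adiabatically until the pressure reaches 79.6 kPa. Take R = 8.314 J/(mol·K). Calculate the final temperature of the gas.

213 K

V₁ = nRT₁/P₁ = 5.32×8.314×457/538 = 37.6 L.
Adiabatic: T₂/T₁ = (P₂/P₁)^((γ−1)/γ) ⇒ T₂ = 457×(0.148)^0.400 = 213 K; V₂ = 118 L.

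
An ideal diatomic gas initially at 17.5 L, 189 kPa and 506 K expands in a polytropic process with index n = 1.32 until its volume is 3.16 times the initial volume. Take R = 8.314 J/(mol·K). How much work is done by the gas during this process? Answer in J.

n = P₁V₁/(RT₁) = 189×17.5/(8.314×506) = 0.786 mol.
Polytropic n=1.32: T₂ = T₁(V₁/V₂)^(n−1) = 506×(0.316)^0.32 = 350 K; P₂ = P₁(V₁/V₂)^n = 41.4 kPa.
W = (P₁V₁−P₂V₂)/(n−1) = (189×17.5−41.4×55.3)/0.32 = 3180 J.

3180 J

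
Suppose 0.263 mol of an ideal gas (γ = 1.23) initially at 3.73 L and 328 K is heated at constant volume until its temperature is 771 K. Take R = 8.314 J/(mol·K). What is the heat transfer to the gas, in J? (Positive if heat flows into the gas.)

P₁ = nRT₁/V₁ = 0.263×8.314×328/3.73 = 192 kPa.
Isochoric: V stays 3.73 L; P/T = const ⇒ T₂ = 771 K, P₂ = 452 kPa.
W = 0 (no volume change).
ΔU = nCvΔT = 0.263×36.1×(771−328) = 4210 J.
Q = ΔU = 4210 J.

4210 J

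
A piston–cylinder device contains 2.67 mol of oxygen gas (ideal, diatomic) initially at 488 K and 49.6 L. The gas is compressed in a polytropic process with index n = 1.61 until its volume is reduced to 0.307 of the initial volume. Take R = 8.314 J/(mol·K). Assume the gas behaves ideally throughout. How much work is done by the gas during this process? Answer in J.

P₁ = nRT₁/V₁ = 2.67×8.314×488/49.6 = 218 kPa.
Polytropic n=1.61: T₂ = T₁(V₁/V₂)^(n−1) = 488×(3.26)^0.61 = 1000 K; P₂ = P₁(V₁/V₂)^n = 1460 kPa.
W = (P₁V₁−P₂V₂)/(n−1) = (218×49.6−1460×15.2)/0.61 = -18700 J.

-18700 J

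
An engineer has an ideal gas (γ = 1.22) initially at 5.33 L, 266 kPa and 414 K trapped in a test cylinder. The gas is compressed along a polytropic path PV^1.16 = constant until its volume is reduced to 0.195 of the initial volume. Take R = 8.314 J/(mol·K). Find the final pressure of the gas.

Polytropic n=1.16: T₂ = T₁(V₁/V₂)^(n−1) = 414×(5.13)^0.16 = 538 K; P₂ = P₁(V₁/V₂)^n = 1770 kPa.

1770 kPa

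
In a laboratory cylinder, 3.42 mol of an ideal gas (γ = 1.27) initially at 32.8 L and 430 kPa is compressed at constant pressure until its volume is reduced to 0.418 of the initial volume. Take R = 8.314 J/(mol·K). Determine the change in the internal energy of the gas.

-30400 J

T₁ = P₁V₁/(nR) = 430×32.8/(3.42×8.314) = 496 K.
Isobaric: P stays 430 kPa; V/T = const ⇒ T₂ = 207 K, V₂ = 13.7 L.
For an ideal gas ΔU = nCvΔT with Cv = R/(γ−1) = 30.8 J/(mol·K).
ΔU = 3.42×30.8×(207−496) = -30400 J.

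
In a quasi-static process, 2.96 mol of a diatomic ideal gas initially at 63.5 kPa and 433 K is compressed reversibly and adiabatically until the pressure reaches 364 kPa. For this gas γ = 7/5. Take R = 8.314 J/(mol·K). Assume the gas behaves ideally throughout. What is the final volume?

48.2 L

V₁ = nRT₁/P₁ = 2.96×8.314×433/63.5 = 168 L.
Adiabatic: T₂/T₁ = (P₂/P₁)^((γ−1)/γ) ⇒ T₂ = 433×(5.73)^0.286 = 713 K; V₂ = 48.2 L.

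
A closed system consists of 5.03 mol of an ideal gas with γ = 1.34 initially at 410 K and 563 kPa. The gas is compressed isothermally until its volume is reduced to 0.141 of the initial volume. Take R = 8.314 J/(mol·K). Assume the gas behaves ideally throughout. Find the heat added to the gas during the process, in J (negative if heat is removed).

-33600 J

V₁ = nRT₁/P₁ = 5.03×8.314×410/563 = 30.5 L.
Isothermal: T stays 410 K; PV = const ⇒ V₂ = 4.29 L, P₂ = 3990 kPa.
ΔU = 0 (ideal gas, T constant).
W = nRT ln(V₂/V₁) = 5.03×8.314×410×ln(0.141) = -33600 J.
Q = ΔU + W = -33600 J.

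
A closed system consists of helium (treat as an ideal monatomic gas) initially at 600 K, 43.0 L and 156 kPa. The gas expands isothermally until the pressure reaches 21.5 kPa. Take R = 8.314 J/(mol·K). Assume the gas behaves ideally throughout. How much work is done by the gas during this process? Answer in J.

13300 J

n = P₁V₁/(RT₁) = 156×43.0/(8.314×600) = 1.34 mol.
Isothermal: T stays 600 K; PV = const ⇒ V₂ = 312 L, P₂ = 21.5 kPa.
W = nRT ln(V₂/V₁) = 1.34×8.314×600×ln(7.26) = 13300 J.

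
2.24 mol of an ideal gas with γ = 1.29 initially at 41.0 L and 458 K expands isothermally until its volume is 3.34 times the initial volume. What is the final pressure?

62.3 kPa

P₁ = nRT₁/V₁ = 2.24×8.314×458/41.0 = 208 kPa.
Isothermal: T stays 458 K; PV = const ⇒ V₂ = 137 L, P₂ = 62.3 kPa.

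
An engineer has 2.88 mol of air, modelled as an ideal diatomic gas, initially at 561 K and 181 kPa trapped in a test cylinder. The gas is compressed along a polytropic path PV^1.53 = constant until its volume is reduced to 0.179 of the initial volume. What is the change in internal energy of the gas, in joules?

50000 J

V₁ = nRT₁/P₁ = 2.88×8.314×561/181 = 74.2 L.
Polytropic n=1.53: T₂ = T₁(V₁/V₂)^(n−1) = 561×(5.59)^0.53 = 1400 K; P₂ = P₁(V₁/V₂)^n = 2520 kPa.
For an ideal gas ΔU = nCvΔT with Cv = (5/2)R = 20.8 J/(mol·K).
ΔU = 2.88×20.8×(1400−561) = 50000 J.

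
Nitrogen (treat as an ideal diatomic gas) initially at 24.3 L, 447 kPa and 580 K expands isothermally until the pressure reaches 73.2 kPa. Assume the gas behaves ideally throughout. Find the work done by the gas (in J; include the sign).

n = P₁V₁/(RT₁) = 447×24.3/(8.314×580) = 2.25 mol.
Isothermal: T stays 580 K; PV = const ⇒ V₂ = 148 L, P₂ = 73.2 kPa.
W = nRT ln(V₂/V₁) = 2.25×8.314×580×ln(6.11) = 19700 J.

19700 J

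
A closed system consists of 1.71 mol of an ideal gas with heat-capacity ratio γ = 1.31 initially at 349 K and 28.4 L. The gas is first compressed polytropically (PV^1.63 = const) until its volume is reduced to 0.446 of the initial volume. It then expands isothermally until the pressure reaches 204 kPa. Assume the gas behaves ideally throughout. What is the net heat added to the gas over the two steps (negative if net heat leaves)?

P₁ = nRT₁/V₁ = 1.71×8.314×349/28.4 = 175 kPa.
Step 1 — Polytropic n=1.63: T₂ = T₁(V₁/V₂)^(n−1) = 349×(2.24)^0.63 = 580 K; P₂ = P₁(V₁/V₂)^n = 651 kPa.
W = (P₁V₁−P₂V₂)/(n−1) = (175×28.4−651×12.7)/0.63 = -5220 J.
ΔU = nCvΔT = 1.71×26.8×(580−349) = 10600 J.
Q = ΔU + W = 5390 J.
State after step 1: P = 651 kPa, V = 12.7 L, T = 580 K.
Step 2 — Isothermal: T stays 580 K; PV = const ⇒ V₂ = 40.5 L, P₂ = 204 kPa.
ΔU = 0 (ideal gas, T constant).
W = nRT ln(V₂/V₁) = 1.71×8.314×580×ln(3.19) = 9580 J.
Q = ΔU + W = 9580 J.
Net over both steps: W = 4360 J, Q = 15000 J, ΔU = 10600 J.

15000 J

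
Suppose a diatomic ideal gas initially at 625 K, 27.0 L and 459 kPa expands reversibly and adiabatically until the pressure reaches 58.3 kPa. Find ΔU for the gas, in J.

-13800 J

n = P₁V₁/(RT₁) = 459×27.0/(8.314×625) = 2.38 mol.
Adiabatic: T₂/T₁ = (P₂/P₁)^((γ−1)/γ) ⇒ T₂ = 625×(0.127)^0.286 = 347 K; V₂ = 118 L.
For an ideal gas ΔU = nCvΔT with Cv = (5/2)R = 20.8 J/(mol·K).
ΔU = 2.38×20.8×(347−625) = -13800 J.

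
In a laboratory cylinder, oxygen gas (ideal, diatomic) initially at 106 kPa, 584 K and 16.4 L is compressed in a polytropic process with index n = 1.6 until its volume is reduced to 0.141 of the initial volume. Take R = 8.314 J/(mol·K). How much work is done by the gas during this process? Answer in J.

-6490 J

n = P₁V₁/(RT₁) = 106×16.4/(8.314×584) = 0.358 mol.
Polytropic n=1.6: T₂ = T₁(V₁/V₂)^(n−1) = 584×(7.09)^0.60 = 1890 K; P₂ = P₁(V₁/V₂)^n = 2440 kPa.
W = (P₁V₁−P₂V₂)/(n−1) = (106×16.4−2440×2.31)/0.60 = -6490 J.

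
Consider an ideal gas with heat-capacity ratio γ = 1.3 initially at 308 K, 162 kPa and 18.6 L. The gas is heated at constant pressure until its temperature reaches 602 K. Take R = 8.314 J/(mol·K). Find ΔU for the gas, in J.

9590 J

n = P₁V₁/(RT₁) = 162×18.6/(8.314×308) = 1.18 mol.
Isobaric: P stays 162 kPa; V/T = const ⇒ T₂ = 602 K, V₂ = 36.4 L.
For an ideal gas ΔU = nCvΔT with Cv = R/(γ−1) = 27.7 J/(mol·K).
ΔU = 1.18×27.7×(602−308) = 9590 J.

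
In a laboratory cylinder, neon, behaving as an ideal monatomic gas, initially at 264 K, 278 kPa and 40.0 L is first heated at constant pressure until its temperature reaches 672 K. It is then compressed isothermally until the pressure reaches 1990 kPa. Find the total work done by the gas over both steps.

n = P₁V₁/(RT₁) = 278×40.0/(8.314×264) = 5.07 mol.
Step 1 — Isobaric: P stays 278 kPa; V/T = const ⇒ T₂ = 672 K, V₂ = 102 L.
W = PΔV = 278×(102−40.0) kPa·L = 17200 J.
ΔU = nCvΔT = 5.07×12.5×(672−264) = 25800 J.
Q = ΔU + W = nCpΔT = 43000 J.
State after step 1: P = 278 kPa, V = 102 L, T = 672 K.
Step 2 — Isothermal: T stays 672 K; PV = const ⇒ V₂ = 14.2 L, P₂ = 1990 kPa.
ΔU = 0 (ideal gas, T constant).
W = nRT ln(V₂/V₁) = 5.07×8.314×672×ln(0.140) = -55700 J.
Q = ΔU + W = -55700 J.
Net over both steps: W = -38500 J, Q = -12700 J, ΔU = 25800 J.

-38500 J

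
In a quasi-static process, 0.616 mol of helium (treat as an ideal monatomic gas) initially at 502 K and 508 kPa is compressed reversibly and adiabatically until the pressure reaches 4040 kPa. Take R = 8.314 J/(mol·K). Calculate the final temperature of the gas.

V₁ = nRT₁/P₁ = 0.616×8.314×502/508 = 5.06 L.
Adiabatic: T₂/T₁ = (P₂/P₁)^((γ−1)/γ) ⇒ T₂ = 502×(7.95)^0.400 = 1150 K; V₂ = 1.46 L.

1150 K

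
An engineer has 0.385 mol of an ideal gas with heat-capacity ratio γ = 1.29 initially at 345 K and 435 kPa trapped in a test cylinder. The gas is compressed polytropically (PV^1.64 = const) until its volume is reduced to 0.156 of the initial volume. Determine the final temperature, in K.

1130 K

V₁ = nRT₁/P₁ = 0.385×8.314×345/435 = 2.54 L.
Polytropic n=1.64: T₂ = T₁(V₁/V₂)^(n−1) = 345×(6.41)^0.64 = 1130 K; P₂ = P₁(V₁/V₂)^n = 9160 kPa.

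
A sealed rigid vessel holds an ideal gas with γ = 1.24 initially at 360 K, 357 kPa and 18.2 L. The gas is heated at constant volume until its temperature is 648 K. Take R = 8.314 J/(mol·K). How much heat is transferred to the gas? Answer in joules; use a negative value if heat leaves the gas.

21700 J

n = P₁V₁/(RT₁) = 357×18.2/(8.314×360) = 2.17 mol.
Isochoric: V stays 18.2 L; P/T = const ⇒ T₂ = 648 K, P₂ = 643 kPa.
W = 0 (no volume change).
ΔU = nCvΔT = 2.17×34.6×(648−360) = 21700 J.
Q = ΔU = 21700 J.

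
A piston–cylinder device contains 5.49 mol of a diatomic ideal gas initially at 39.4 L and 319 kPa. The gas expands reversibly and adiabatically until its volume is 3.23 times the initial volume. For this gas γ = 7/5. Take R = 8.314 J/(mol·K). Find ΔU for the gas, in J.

-11800 J

T₁ = P₁V₁/(nR) = 319×39.4/(5.49×8.314) = 275 K.
Adiabatic: TV^(γ−1) = const ⇒ T₂ = 275×(0.310)^0.400 = 172 K; PV^γ = const ⇒ P₂ = 61.8 kPa.
For an ideal gas ΔU = nCvΔT with Cv = (5/2)R = 20.8 J/(mol·K).
ΔU = 5.49×20.8×(172−275) = -11800 J.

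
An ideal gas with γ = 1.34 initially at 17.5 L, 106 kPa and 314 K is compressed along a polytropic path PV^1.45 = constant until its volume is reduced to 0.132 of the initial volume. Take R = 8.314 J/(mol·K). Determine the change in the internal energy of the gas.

n = P₁V₁/(RT₁) = 106×17.5/(8.314×314) = 0.711 mol.
Polytropic n=1.45: T₂ = T₁(V₁/V₂)^(n−1) = 314×(7.58)^0.45 = 781 K; P₂ = P₁(V₁/V₂)^n = 2000 kPa.
For an ideal gas ΔU = nCvΔT with Cv = R/(γ−1) = 24.5 J/(mol·K).
ΔU = 0.711×24.5×(781−314) = 8110 J.

8110 J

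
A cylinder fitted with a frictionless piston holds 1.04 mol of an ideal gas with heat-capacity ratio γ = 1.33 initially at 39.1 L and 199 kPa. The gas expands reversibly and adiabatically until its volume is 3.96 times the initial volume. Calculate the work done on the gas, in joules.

-8610 J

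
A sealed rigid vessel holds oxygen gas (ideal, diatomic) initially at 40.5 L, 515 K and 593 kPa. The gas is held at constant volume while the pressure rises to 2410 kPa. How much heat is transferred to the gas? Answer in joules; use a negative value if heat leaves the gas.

184000 J

n = P₁V₁/(RT₁) = 593×40.5/(8.314×515) = 5.61 mol.
Isochoric: V stays 40.5 L; P/T = const ⇒ T₂ = 2090 K, P₂ = 2410 kPa.
W = 0 (no volume change).
ΔU = nCvΔT = 5.61×20.8×(2090−515) = 184000 J.
Q = ΔU = 184000 J.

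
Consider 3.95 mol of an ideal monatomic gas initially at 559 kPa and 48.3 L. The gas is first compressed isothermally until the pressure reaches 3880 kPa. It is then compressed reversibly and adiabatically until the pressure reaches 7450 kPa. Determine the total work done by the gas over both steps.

T₁ = P₁V₁/(nR) = 559×48.3/(3.95×8.314) = 822 K.
Step 1 — Isothermal: T stays 822 K; PV = const ⇒ V₂ = 6.96 L, P₂ = 3880 kPa.
ΔU = 0 (ideal gas, T constant).
W = nRT ln(V₂/V₁) = 3.95×8.314×822×ln(0.144) = -52300 J.
Q = ΔU + W = -52300 J.
State after step 1: P = 3880 kPa, V = 6.96 L, T = 822 K.
Step 2 — Adiabatic: T₂/T₁ = (P₂/P₁)^((γ−1)/γ) ⇒ T₂ = 822×(1.92)^0.400 = 1070 K; V₂ = 4.70 L.
ΔU = nCvΔT = 3.95×12.5×(1070−822) = 12100 J.
Q = 0 for an adiabatic process, so W = −ΔU = -12100 J.
Net over both steps: W = -64400 J, Q = -52300 J, ΔU = 12100 J.

-64400 J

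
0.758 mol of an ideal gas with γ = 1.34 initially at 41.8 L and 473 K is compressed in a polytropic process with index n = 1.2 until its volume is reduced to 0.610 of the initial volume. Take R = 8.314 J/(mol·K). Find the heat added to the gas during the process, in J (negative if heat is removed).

P₁ = nRT₁/V₁ = 0.758×8.314×473/41.8 = 71.3 kPa.
Polytropic n=1.2: T₂ = T₁(V₁/V₂)^(n−1) = 473×(1.64)^0.20 = 522 K; P₂ = P₁(V₁/V₂)^n = 129 kPa.
W = (P₁V₁−P₂V₂)/(n−1) = (71.3×41.8−129×25.5)/0.20 = -1550 J.
ΔU = nCvΔT = 0.758×24.5×(522−473) = 911 J.
Q = ΔU + W = -638 J.

-638 J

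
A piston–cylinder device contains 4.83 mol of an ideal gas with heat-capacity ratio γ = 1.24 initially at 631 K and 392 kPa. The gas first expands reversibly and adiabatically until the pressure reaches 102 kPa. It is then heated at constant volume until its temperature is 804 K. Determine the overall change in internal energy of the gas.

V₁ = nRT₁/P₁ = 4.83×8.314×631/392 = 64.6 L.
Step 1 — Adiabatic: T₂/T₁ = (P₂/P₁)^((γ−1)/γ) ⇒ T₂ = 631×(0.260)^0.194 = 486 K; V₂ = 191 L.
ΔU = nCvΔT = 4.83×34.6×(486−631) = -24200 J.
Q = 0 for an adiabatic process, so W = −ΔU = 24200 J.
State after step 1: P = 102 kPa, V = 191 L, T = 486 K.
Step 2 — Isochoric: V stays 191 L; P/T = const ⇒ T₂ = 804 K, P₂ = 169 kPa.
W = 0 (no volume change).
ΔU = nCvΔT = 4.83×34.6×(804−486) = 53200 J.
Q = ΔU = 53200 J.
Net over both steps: W = 24200 J, Q = 53200 J, ΔU = 28900 J.

28900 J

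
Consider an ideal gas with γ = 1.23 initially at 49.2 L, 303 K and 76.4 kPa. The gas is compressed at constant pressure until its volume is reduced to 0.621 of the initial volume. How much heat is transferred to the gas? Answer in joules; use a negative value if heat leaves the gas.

-7620 J

n = P₁V₁/(RT₁) = 76.4×49.2/(8.314×303) = 1.49 mol.
Isobaric: P stays 76.4 kPa; V/T = const ⇒ T₂ = 188 K, V₂ = 30.6 L.
W = PΔV = 76.4×(30.6−49.2) kPa·L = -1420 J.
ΔU = nCvΔT = 1.49×36.1×(188−303) = -6190 J.
Q = ΔU + W = nCpΔT = -7620 J.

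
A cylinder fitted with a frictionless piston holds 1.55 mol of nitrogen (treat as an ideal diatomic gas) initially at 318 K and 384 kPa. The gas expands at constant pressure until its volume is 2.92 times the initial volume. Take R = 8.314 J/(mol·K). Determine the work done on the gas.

-7870 J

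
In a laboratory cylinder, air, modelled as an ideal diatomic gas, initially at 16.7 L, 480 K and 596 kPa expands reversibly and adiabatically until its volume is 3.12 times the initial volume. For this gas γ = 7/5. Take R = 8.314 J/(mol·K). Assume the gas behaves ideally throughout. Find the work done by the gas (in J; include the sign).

9100 J

n = P₁V₁/(RT₁) = 596×16.7/(8.314×480) = 2.49 mol.
Adiabatic: TV^(γ−1) = const ⇒ T₂ = 480×(0.321)^0.400 = 304 K; PV^γ = const ⇒ P₂ = 121 kPa.
ΔU = nCvΔT = 2.49×20.8×(304−480) = -9100 J.
Q = 0 for an adiabatic process, so W = −ΔU = 9100 J.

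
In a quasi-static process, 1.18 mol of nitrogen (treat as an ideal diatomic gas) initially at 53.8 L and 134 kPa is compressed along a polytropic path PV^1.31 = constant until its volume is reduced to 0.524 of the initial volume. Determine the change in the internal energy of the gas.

T₁ = P₁V₁/(nR) = 134×53.8/(1.18×8.314) = 735 K.
Polytropic n=1.31: T₂ = T₁(V₁/V₂)^(n−1) = 735×(1.91)^0.31 = 898 K; P₂ = P₁(V₁/V₂)^n = 312 kPa.
For an ideal gas ΔU = nCvΔT with Cv = (5/2)R = 20.8 J/(mol·K).
ΔU = 1.18×20.8×(898−735) = 4000 J.

4000 J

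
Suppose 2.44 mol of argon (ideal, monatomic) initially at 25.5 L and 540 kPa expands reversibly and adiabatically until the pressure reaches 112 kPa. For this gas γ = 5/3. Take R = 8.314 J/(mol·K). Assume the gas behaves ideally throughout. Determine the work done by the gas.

9650 J

T₁ = P₁V₁/(nR) = 540×25.5/(2.44×8.314) = 679 K.
Adiabatic: T₂/T₁ = (P₂/P₁)^((γ−1)/γ) ⇒ T₂ = 679×(0.207)^0.400 = 362 K; V₂ = 65.5 L.
ΔU = nCvΔT = 2.44×12.5×(362−679) = -9650 J.
Q = 0 for an adiabatic process, so W = −ΔU = 9650 J.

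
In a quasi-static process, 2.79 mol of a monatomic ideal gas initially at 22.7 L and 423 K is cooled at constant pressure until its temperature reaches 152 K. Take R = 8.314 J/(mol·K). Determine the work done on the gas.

P₁ = nRT₁/V₁ = 2.79×8.314×423/22.7 = 432 kPa.
Isobaric: P stays 432 kPa; V/T = const ⇒ T₂ = 152 K, V₂ = 8.16 L.
W = PΔV = 432×(8.16−22.7) kPa·L = -6290 J.
Work done on the gas = −W_by = 6290 J.

6290 J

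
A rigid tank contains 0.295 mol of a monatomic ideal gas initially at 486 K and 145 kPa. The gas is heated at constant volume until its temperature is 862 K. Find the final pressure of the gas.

257 kPa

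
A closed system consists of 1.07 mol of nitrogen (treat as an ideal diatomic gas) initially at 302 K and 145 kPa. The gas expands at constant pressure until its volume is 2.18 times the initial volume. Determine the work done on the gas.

-3170 J

V₁ = nRT₁/P₁ = 1.07×8.314×302/145 = 18.5 L.
Isobaric: P stays 145 kPa; V/T = const ⇒ T₂ = 658 K, V₂ = 40.4 L.
W = PΔV = 145×(40.4−18.5) kPa·L = 3170 J.
Work done on the gas = −W_by = -3170 J.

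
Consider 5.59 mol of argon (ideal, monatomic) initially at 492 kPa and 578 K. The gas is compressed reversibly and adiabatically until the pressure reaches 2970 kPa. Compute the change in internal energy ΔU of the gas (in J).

42400 J

V₁ = nRT₁/P₁ = 5.59×8.314×578/492 = 54.6 L.
Adiabatic: T₂/T₁ = (P₂/P₁)^((γ−1)/γ) ⇒ T₂ = 578×(6.04)^0.400 = 1190 K; V₂ = 18.6 L.
For an ideal gas ΔU = nCvΔT with Cv = (3/2)R = 12.5 J/(mol·K).
ΔU = 5.59×12.5×(1190−578) = 42400 J.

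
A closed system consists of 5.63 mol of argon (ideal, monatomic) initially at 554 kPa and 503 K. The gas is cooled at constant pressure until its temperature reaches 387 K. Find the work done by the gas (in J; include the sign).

-5430 J

V₁ = nRT₁/P₁ = 5.63×8.314×503/554 = 42.5 L.
Isobaric: P stays 554 kPa; V/T = const ⇒ T₂ = 387 K, V₂ = 32.7 L.
W = PΔV = 554×(32.7−42.5) kPa·L = -5430 J.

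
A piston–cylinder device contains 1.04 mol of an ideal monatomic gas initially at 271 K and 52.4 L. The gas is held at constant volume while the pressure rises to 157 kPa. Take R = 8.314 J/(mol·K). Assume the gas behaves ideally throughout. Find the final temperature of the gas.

P₁ = nRT₁/V₁ = 1.04×8.314×271/52.4 = 44.7 kPa.
Isochoric: V stays 52.4 L; P/T = const ⇒ T₂ = 951 K, P₂ = 157 kPa.

951 K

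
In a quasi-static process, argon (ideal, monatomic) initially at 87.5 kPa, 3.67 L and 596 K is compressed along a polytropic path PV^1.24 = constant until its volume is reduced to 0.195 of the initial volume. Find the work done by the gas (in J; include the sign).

n = P₁V₁/(RT₁) = 87.5×3.67/(8.314×596) = 0.0648 mol.
Polytropic n=1.24: T₂ = T₁(V₁/V₂)^(n−1) = 596×(5.13)^0.24 = 882 K; P₂ = P₁(V₁/V₂)^n = 664 kPa.
W = (P₁V₁−P₂V₂)/(n−1) = (87.5×3.67−664×0.716)/0.24 = -643 J.

-643 J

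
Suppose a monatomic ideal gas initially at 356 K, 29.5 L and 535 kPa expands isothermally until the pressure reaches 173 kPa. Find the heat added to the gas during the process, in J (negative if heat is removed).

17800 J

n = P₁V₁/(RT₁) = 535×29.5/(8.314×356) = 5.33 mol.
Isothermal: T stays 356 K; PV = const ⇒ V₂ = 91.2 L, P₂ = 173 kPa.
ΔU = 0 (ideal gas, T constant).
W = nRT ln(V₂/V₁) = 5.33×8.314×356×ln(3.09) = 17800 J.
Q = ΔU + W = 17800 J.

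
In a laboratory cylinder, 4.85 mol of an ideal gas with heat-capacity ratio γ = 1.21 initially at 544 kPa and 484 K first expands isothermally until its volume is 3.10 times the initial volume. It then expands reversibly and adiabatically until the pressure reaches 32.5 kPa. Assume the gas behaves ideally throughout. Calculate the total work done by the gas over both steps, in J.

45700 J

V₁ = nRT₁/P₁ = 4.85×8.314×484/544 = 35.9 L.
Step 1 — Isothermal: T stays 484 K; PV = const ⇒ V₂ = 111 L, P₂ = 175 kPa.
ΔU = 0 (ideal gas, T constant).
W = nRT ln(V₂/V₁) = 4.85×8.314×484×ln(3.10) = 22100 J.
Q = ΔU + W = 22100 J.
State after step 1: P = 175 kPa, V = 111 L, T = 484 K.
Step 2 — Adiabatic: T₂/T₁ = (P₂/P₁)^((γ−1)/γ) ⇒ T₂ = 484×(0.185)^0.174 = 361 K; V₂ = 448 L.
ΔU = nCvΔT = 4.85×39.6×(361−484) = -23600 J.
Q = 0 for an adiabatic process, so W = −ΔU = 23600 J.
Net over both steps: W = 45700 J, Q = 22100 J, ΔU = -23600 J.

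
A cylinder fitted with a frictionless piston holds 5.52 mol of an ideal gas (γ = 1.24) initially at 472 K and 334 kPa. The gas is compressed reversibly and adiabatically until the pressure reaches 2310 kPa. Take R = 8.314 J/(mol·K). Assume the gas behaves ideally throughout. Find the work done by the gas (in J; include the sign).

-41000 J

V₁ = nRT₁/P₁ = 5.52×8.314×472/334 = 64.9 L.
Adiabatic: T₂/T₁ = (P₂/P₁)^((γ−1)/γ) ⇒ T₂ = 472×(6.92)^0.194 = 686 K; V₂ = 13.6 L.
ΔU = nCvΔT = 5.52×34.6×(686−472) = 41000 J.
Q = 0 for an adiabatic process, so W = −ΔU = -41000 J.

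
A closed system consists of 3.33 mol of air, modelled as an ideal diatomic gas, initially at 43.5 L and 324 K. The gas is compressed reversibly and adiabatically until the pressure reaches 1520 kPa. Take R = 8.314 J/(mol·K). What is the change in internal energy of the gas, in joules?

17300 J

P₁ = nRT₁/V₁ = 3.33×8.314×324/43.5 = 206 kPa.
Adiabatic: T₂/T₁ = (P₂/P₁)^((γ−1)/γ) ⇒ T₂ = 324×(7.37)^0.286 = 573 K; V₂ = 10.4 L.
For an ideal gas ΔU = nCvΔT with Cv = (5/2)R = 20.8 J/(mol·K).
ΔU = 3.33×20.8×(573−324) = 17300 J.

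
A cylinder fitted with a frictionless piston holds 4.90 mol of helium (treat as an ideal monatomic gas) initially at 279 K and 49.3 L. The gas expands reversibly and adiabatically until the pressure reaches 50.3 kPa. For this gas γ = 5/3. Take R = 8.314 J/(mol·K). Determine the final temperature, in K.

152 K

P₁ = nRT₁/V₁ = 4.90×8.314×279/49.3 = 231 kPa.
Adiabatic: T₂/T₁ = (P₂/P₁)^((γ−1)/γ) ⇒ T₂ = 279×(0.218)^0.400 = 152 K; V₂ = 123 L.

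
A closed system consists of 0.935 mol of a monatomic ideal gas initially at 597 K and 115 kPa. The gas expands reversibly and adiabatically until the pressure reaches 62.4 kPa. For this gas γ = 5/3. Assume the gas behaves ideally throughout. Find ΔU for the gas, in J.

V₁ = nRT₁/P₁ = 0.935×8.314×597/115 = 40.4 L.
Adiabatic: T₂/T₁ = (P₂/P₁)^((γ−1)/γ) ⇒ T₂ = 597×(0.543)^0.400 = 467 K; V₂ = 58.2 L.
For an ideal gas ΔU = nCvΔT with Cv = (3/2)R = 12.5 J/(mol·K).
ΔU = 0.935×12.5×(467−597) = -1510 J.

-1510 J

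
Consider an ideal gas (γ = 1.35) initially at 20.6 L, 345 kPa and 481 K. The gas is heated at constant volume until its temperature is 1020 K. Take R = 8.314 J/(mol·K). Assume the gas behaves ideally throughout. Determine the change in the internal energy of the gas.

n = P₁V₁/(RT₁) = 345×20.6/(8.314×481) = 1.78 mol.
Isochoric: V stays 20.6 L; P/T = const ⇒ T₂ = 1020 K, P₂ = 732 kPa.
For an ideal gas ΔU = nCvΔT with Cv = R/(γ−1) = 23.8 J/(mol·K).
ΔU = 1.78×23.8×(1020−481) = 22800 J.

22800 J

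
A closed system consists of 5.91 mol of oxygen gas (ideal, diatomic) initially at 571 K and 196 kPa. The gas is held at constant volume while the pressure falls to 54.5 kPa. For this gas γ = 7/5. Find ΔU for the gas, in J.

V₁ = nRT₁/P₁ = 5.91×8.314×571/196 = 143 L.
Isochoric: V stays 143 L; P/T = const ⇒ T₂ = 159 K, P₂ = 54.5 kPa.
For an ideal gas ΔU = nCvΔT with Cv = (5/2)R = 20.8 J/(mol·K).
ΔU = 5.91×20.8×(159−571) = -50600 J.

-50600 J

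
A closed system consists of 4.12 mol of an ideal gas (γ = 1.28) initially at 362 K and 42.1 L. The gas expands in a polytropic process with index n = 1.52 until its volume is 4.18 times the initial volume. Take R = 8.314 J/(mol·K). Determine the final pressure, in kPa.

P₁ = nRT₁/V₁ = 4.12×8.314×362/42.1 = 295 kPa.
Polytropic n=1.52: T₂ = T₁(V₁/V₂)^(n−1) = 362×(0.239)^0.52 = 172 K; P₂ = P₁(V₁/V₂)^n = 33.5 kPa.

33.5 kPa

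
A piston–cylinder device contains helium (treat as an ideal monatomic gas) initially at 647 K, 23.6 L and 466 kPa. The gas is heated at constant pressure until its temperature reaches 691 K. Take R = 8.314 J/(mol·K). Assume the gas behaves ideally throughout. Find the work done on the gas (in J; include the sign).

-748 J

n = P₁V₁/(RT₁) = 466×23.6/(8.314×647) = 2.04 mol.
Isobaric: P stays 466 kPa; V/T = const ⇒ T₂ = 691 K, V₂ = 25.2 L.
W = PΔV = 466×(25.2−23.6) kPa·L = 748 J.
Work done on the gas = −W_by = -748 J.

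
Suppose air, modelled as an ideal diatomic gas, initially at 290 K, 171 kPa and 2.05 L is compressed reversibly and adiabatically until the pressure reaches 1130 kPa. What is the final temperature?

497 K

Adiabatic: T₂/T₁ = (P₂/P₁)^((γ−1)/γ) ⇒ T₂ = 290×(6.61)^0.286 = 497 K; V₂ = 0.532 L.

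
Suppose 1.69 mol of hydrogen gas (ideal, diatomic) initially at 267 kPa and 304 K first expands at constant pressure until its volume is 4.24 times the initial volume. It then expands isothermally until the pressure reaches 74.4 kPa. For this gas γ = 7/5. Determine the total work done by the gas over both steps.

V₁ = nRT₁/P₁ = 1.69×8.314×304/267 = 16.0 L.
Step 1 — Isobaric: P stays 267 kPa; V/T = const ⇒ T₂ = 1290 K, V₂ = 67.8 L.
W = PΔV = 267×(67.8−16.0) kPa·L = 13800 J.
ΔU = nCvΔT = 1.69×20.8×(1290−304) = 34600 J.
Q = ΔU + W = nCpΔT = 48400 J.
State after step 1: P = 267 kPa, V = 67.8 L, T = 1290 K.
Step 2 — Isothermal: T stays 1290 K; PV = const ⇒ V₂ = 243 L, P₂ = 74.4 kPa.
ΔU = 0 (ideal gas, T constant).
W = nRT ln(V₂/V₁) = 1.69×8.314×1290×ln(3.59) = 23100 J.
Q = ΔU + W = 23100 J.
Net over both steps: W = 37000 J, Q = 71600 J, ΔU = 34600 J.

37000 J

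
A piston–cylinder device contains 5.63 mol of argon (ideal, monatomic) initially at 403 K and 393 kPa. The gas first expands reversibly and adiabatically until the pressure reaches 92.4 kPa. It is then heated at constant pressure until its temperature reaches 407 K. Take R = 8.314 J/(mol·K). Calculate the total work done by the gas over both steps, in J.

V₁ = nRT₁/P₁ = 5.63×8.314×403/393 = 48.0 L.
Step 1 — Adiabatic: T₂/T₁ = (P₂/P₁)^((γ−1)/γ) ⇒ T₂ = 403×(0.235)^0.400 = 226 K; V₂ = 114 L.
ΔU = nCvΔT = 5.63×12.5×(226−403) = -12400 J.
Q = 0 for an adiabatic process, so W = −ΔU = 12400 J.
State after step 1: P = 92.4 kPa, V = 114 L, T = 226 K.
Step 2 — Isobaric: P stays 92.4 kPa; V/T = const ⇒ T₂ = 407 K, V₂ = 206 L.
W = PΔV = 92.4×(206−114) kPa·L = 8480 J.
ΔU = nCvΔT = 5.63×12.5×(407−226) = 12700 J.
Q = ΔU + W = nCpΔT = 21200 J.
Net over both steps: W = 20900 J, Q = 21200 J, ΔU = 281 J.

20900 J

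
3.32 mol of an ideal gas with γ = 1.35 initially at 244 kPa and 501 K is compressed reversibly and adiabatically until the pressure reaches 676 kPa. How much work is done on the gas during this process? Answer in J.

V₁ = nRT₁/P₁ = 3.32×8.314×501/244 = 56.7 L.
Adiabatic: T₂/T₁ = (P₂/P₁)^((γ−1)/γ) ⇒ T₂ = 501×(2.77)^0.259 = 652 K; V₂ = 26.6 L.
ΔU = nCvΔT = 3.32×23.8×(652−501) = 11900 J.
Q = 0 for an adiabatic process, so W = −ΔU = -11900 J.
Work done on the gas = −W_by = 11900 J.

11900 J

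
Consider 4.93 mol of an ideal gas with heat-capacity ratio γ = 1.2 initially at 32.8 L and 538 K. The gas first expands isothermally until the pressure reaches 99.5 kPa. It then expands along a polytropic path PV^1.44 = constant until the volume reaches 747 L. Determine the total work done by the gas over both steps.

62900 J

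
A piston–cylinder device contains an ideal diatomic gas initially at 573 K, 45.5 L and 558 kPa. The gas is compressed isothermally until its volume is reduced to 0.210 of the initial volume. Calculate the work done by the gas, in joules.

-39600 J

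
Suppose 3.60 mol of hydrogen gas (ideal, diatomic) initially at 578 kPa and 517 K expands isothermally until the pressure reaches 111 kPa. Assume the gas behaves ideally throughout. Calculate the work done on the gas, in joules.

V₁ = nRT₁/P₁ = 3.60×8.314×517/578 = 26.8 L.
Isothermal: T stays 517 K; PV = const ⇒ V₂ = 139 L, P₂ = 111 kPa.
W = nRT ln(V₂/V₁) = 3.60×8.314×517×ln(5.21) = 25500 J.
Work done on the gas = −W_by = -25500 J.

-25500 J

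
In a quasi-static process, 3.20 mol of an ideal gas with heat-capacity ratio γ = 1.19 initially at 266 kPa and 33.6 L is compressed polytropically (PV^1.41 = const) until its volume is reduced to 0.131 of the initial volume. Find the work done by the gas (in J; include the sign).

-28400 J

T₁ = P₁V₁/(nR) = 266×33.6/(3.20×8.314) = 336 K.
Polytropic n=1.41: T₂ = T₁(V₁/V₂)^(n−1) = 336×(7.63)^0.41 = 773 K; P₂ = P₁(V₁/V₂)^n = 4670 kPa.
W = (P₁V₁−P₂V₂)/(n−1) = (266×33.6−4670×4.40)/0.41 = -28400 J.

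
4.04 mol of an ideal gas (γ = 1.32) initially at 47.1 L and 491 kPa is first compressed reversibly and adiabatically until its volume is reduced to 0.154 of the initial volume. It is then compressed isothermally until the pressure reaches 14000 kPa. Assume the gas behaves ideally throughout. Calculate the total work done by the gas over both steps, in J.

-96300 J

T₁ = P₁V₁/(nR) = 491×47.1/(4.04×8.314) = 689 K.
Step 1 — Adiabatic: TV^(γ−1) = const ⇒ T₂ = 689×(6.49)^0.320 = 1250 K; PV^γ = const ⇒ P₂ = 5800 kPa.
ΔU = nCvΔT = 4.04×26.0×(1250−689) = 59200 J.
Q = 0 for an adiabatic process, so W = −ΔU = -59200 J.
State after step 1: P = 5800 kPa, V = 7.25 L, T = 1250 K.
Step 2 — Isothermal: T stays 1250 K; PV = const ⇒ V₂ = 3.01 L, P₂ = 14000 kPa.
ΔU = 0 (ideal gas, T constant).
W = nRT ln(V₂/V₁) = 4.04×8.314×1250×ln(0.414) = -37100 J.
Q = ΔU + W = -37100 J.
Net over both steps: W = -96300 J, Q = -37100 J, ΔU = 59200 J.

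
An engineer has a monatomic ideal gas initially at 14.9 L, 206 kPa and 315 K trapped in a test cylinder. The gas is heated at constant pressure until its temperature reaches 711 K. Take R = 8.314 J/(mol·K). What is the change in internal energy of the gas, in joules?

5790 J

n = P₁V₁/(RT₁) = 206×14.9/(8.314×315) = 1.17 mol.
Isobaric: P stays 206 kPa; V/T = const ⇒ T₂ = 711 K, V₂ = 33.6 L.
For an ideal gas ΔU = nCvΔT with Cv = (3/2)R = 12.5 J/(mol·K).
ΔU = 1.17×12.5×(711−315) = 5790 J.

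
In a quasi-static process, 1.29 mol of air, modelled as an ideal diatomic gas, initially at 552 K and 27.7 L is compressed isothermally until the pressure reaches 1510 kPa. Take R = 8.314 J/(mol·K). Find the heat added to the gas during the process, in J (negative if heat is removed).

-11600 J

P₁ = nRT₁/V₁ = 1.29×8.314×552/27.7 = 214 kPa.
Isothermal: T stays 552 K; PV = const ⇒ V₂ = 3.92 L, P₂ = 1510 kPa.
ΔU = 0 (ideal gas, T constant).
W = nRT ln(V₂/V₁) = 1.29×8.314×552×ln(0.142) = -11600 J.
Q = ΔU + W = -11600 J.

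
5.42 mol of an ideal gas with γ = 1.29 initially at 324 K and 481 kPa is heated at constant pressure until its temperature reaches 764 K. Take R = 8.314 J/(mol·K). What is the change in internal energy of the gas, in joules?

V₁ = nRT₁/P₁ = 5.42×8.314×324/481 = 30.4 L.
Isobaric: P stays 481 kPa; V/T = const ⇒ T₂ = 764 K, V₂ = 71.6 L.
For an ideal gas ΔU = nCvΔT with Cv = R/(γ−1) = 28.7 J/(mol·K).
ΔU = 5.42×28.7×(764−324) = 68400 J.

68400 J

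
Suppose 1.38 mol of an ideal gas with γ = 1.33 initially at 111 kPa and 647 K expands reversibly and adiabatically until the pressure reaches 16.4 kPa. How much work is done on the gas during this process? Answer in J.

-8500 J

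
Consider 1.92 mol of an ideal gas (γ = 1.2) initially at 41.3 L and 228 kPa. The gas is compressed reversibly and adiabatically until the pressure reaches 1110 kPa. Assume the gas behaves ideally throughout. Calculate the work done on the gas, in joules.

T₁ = P₁V₁/(nR) = 228×41.3/(1.92×8.314) = 590 K.
Adiabatic: T₂/T₁ = (P₂/P₁)^((γ−1)/γ) ⇒ T₂ = 590×(4.87)^0.167 = 768 K; V₂ = 11.0 L.
ΔU = nCvΔT = 1.92×41.6×(768−590) = 14200 J.
Q = 0 for an adiabatic process, so W = −ΔU = -14200 J.
Work done on the gas = −W_by = 14200 J.

14200 J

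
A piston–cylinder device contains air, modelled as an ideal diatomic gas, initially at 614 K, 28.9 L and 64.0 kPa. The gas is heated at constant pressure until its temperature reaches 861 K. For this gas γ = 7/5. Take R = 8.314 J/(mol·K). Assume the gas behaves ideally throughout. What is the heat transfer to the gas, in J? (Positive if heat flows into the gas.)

n = P₁V₁/(RT₁) = 64.0×28.9/(8.314×614) = 0.362 mol.
Isobaric: P stays 64.0 kPa; V/T = const ⇒ T₂ = 861 K, V₂ = 40.5 L.
W = PΔV = 64.0×(40.5−28.9) kPa·L = 744 J.
ΔU = nCvΔT = 0.362×20.8×(861−614) = 1860 J.
Q = ΔU + W = nCpΔT = 2600 J.

2600 J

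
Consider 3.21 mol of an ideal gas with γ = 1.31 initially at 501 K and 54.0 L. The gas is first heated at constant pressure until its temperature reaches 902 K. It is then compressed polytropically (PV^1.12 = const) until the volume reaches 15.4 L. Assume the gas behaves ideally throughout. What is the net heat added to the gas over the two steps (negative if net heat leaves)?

P₁ = nRT₁/V₁ = 3.21×8.314×501/54.0 = 248 kPa.
Step 1 — Isobaric: P stays 248 kPa; V/T = const ⇒ T₂ = 902 K, V₂ = 97.2 L.
W = PΔV = 248×(97.2−54.0) kPa·L = 10700 J.
ΔU = nCvΔT = 3.21×26.8×(902−501) = 34500 J.
Q = ΔU + W = nCpΔT = 45200 J.
State after step 1: P = 248 kPa, V = 97.2 L, T = 902 K.
Step 2 — Polytropic n=1.12: T₂ = T₁(V₁/V₂)^(n−1) = 902×(6.31)^0.12 = 1130 K; P₂ = P₁(V₁/V₂)^n = 1950 kPa.
W = (P₁V₁−P₂V₂)/(n−1) = (248×97.2−1950×15.4)/0.12 = -49600 J.
ΔU = nCvΔT = 3.21×26.8×(1130−902) = 19200 J.
Q = ΔU + W = -30400 J.
Net over both steps: W = -38900 J, Q = 14800 J, ΔU = 53700 J.

14800 J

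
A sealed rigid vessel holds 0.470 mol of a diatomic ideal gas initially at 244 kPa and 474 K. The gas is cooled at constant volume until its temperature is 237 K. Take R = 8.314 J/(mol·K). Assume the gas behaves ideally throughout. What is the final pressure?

122 kPa

V₁ = nRT₁/P₁ = 0.470×8.314×474/244 = 7.59 L.
Isochoric: V stays 7.59 L; P/T = const ⇒ T₂ = 237 K, P₂ = 122 kPa.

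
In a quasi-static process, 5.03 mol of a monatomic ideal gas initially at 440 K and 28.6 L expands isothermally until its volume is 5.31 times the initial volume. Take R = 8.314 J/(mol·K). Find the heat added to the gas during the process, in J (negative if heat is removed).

P₁ = nRT₁/V₁ = 5.03×8.314×440/28.6 = 643 kPa.
Isothermal: T stays 440 K; PV = const ⇒ V₂ = 152 L, P₂ = 121 kPa.
ΔU = 0 (ideal gas, T constant).
W = nRT ln(V₂/V₁) = 5.03×8.314×440×ln(5.31) = 30700 J.
Q = ΔU + W = 30700 J.

30700 J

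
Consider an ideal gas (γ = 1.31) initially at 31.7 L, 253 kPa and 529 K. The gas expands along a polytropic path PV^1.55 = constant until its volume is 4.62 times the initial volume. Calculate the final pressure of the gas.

23.6 kPa

Polytropic n=1.55: T₂ = T₁(V₁/V₂)^(n−1) = 529×(0.216)^0.55 = 228 K; P₂ = P₁(V₁/V₂)^n = 23.6 kPa.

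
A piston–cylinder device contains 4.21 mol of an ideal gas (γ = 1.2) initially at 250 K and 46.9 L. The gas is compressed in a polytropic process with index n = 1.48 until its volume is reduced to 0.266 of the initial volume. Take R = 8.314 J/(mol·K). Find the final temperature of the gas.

472 K

P₁ = nRT₁/V₁ = 4.21×8.314×250/46.9 = 187 kPa.
Polytropic n=1.48: T₂ = T₁(V₁/V₂)^(n−1) = 250×(3.76)^0.48 = 472 K; P₂ = P₁(V₁/V₂)^n = 1320 kPa.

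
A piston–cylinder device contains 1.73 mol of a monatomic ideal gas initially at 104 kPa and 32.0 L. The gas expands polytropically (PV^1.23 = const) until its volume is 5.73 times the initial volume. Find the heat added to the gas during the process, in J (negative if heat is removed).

T₁ = P₁V₁/(nR) = 104×32.0/(1.73×8.314) = 231 K.
Polytropic n=1.23: T₂ = T₁(V₁/V₂)^(n−1) = 231×(0.175)^0.23 = 155 K; P₂ = P₁(V₁/V₂)^n = 12.1 kPa.
W = (P₁V₁−P₂V₂)/(n−1) = (104×32.0−12.1×183)/0.23 = 4790 J.
ΔU = nCvΔT = 1.73×12.5×(155−231) = -1650 J.
Q = ΔU + W = 3130 J.

3130 J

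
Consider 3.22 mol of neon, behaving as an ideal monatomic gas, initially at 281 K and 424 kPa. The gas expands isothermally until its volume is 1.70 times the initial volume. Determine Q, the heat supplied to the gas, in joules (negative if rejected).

V₁ = nRT₁/P₁ = 3.22×8.314×281/424 = 17.7 L.
Isothermal: T stays 281 K; PV = const ⇒ V₂ = 30.2 L, P₂ = 249 kPa.
ΔU = 0 (ideal gas, T constant).
W = nRT ln(V₂/V₁) = 3.22×8.314×281×ln(1.70) = 3990 J.
Q = ΔU + W = 3990 J.

3990 J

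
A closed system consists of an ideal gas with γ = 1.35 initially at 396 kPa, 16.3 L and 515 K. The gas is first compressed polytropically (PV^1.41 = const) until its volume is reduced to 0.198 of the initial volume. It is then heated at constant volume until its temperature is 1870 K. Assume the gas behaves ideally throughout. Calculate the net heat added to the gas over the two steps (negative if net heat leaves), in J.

n = P₁V₁/(RT₁) = 396×16.3/(8.314×515) = 1.51 mol.
Step 1 — Polytropic n=1.41: T₂ = T₁(V₁/V₂)^(n−1) = 515×(5.05)^0.41 = 1000 K; P₂ = P₁(V₁/V₂)^n = 3890 kPa.
W = (P₁V₁−P₂V₂)/(n−1) = (396×16.3−3890×3.23)/0.41 = -14800 J.
ΔU = nCvΔT = 1.51×23.8×(1000−515) = 17400 J.
Q = ΔU + W = 2540 J.
State after step 1: P = 3890 kPa, V = 3.23 L, T = 1000 K.
Step 2 — Isochoric: V stays 3.23 L; P/T = const ⇒ T₂ = 1870 K, P₂ = 7260 kPa.
W = 0 (no volume change).
ΔU = nCvΔT = 1.51×23.8×(1870−1000) = 31100 J.
Q = ΔU = 31100 J.
Net over both steps: W = -14800 J, Q = 33700 J, ΔU = 48500 J.

33700 J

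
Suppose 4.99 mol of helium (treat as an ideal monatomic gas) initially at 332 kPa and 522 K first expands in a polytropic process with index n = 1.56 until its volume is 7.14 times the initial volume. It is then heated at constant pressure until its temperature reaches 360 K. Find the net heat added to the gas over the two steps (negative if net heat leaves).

V₁ = nRT₁/P₁ = 4.99×8.314×522/332 = 65.2 L.
Step 1 — Polytropic n=1.56: T₂ = T₁(V₁/V₂)^(n−1) = 522×(0.140)^0.56 = 174 K; P₂ = P₁(V₁/V₂)^n = 15.5 kPa.
W = (P₁V₁−P₂V₂)/(n−1) = (332×65.2−15.5×466)/0.56 = 25800 J.
ΔU = nCvΔT = 4.99×12.5×(174−522) = -21700 J.
Q = ΔU + W = 4130 J.
State after step 1: P = 15.5 kPa, V = 466 L, T = 174 K.
Step 2 — Isobaric: P stays 15.5 kPa; V/T = const ⇒ T₂ = 360 K, V₂ = 966 L.
W = PΔV = 15.5×(966−466) kPa·L = 7730 J.
ΔU = nCvΔT = 4.99×12.5×(360−174) = 11600 J.
Q = ΔU + W = nCpΔT = 19300 J.
Net over both steps: W = 33500 J, Q = 23500 J, ΔU = -10100 J.

23500 J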